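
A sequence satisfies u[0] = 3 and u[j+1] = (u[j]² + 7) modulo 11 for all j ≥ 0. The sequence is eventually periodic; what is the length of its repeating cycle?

3

Listing terms: u[0] = 3,  u[1] = 5,  u[2] = 10,  u[3] = 8,  u[4] = 5.
Since u[4] = u[1] = 5, the sequence is eventually periodic: after a pre-period of length 1 it cycles with period 3.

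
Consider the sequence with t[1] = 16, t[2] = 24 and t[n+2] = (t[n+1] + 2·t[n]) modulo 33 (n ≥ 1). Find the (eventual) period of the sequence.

30

We have t[1] = 16; t[2] = 24; t[3] = 23; t[4] = 5; t[5] = 18; t[6] = 28; t[7] = 31; t[8] = 21; t[9] = 17; t[10] = 26; t[11] = 27; t[12] = 13; t[13] = 1; t[14] = 27; t[15] = 29; t[16] = 17; t[17] = 9; t[18] = 10; t[19] = 28; t[20] = 15; t[21] = 5; t[22] = 2; t[23] = 12; t[24] = 16; t[25] = 7; t[26] = 6; t[27] = 20; t[28] = 32; t[29] = 6; t[30] = 4; t[31] = 16; t[32] = 24.
Since (t[31], t[32]) = (t[1], t[2]) = (16, 24) (two consecutive terms determine the rest), the sequence is periodic with period 30.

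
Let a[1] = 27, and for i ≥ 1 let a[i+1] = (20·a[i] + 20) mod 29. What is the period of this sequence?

7

a[1] = 27,  a[2] = 9,  a[3] = 26,  a[4] = 18,  a[5] = 3,  a[6] = 22,  a[7] = 25,  a[8] = 27.
The sequence repeats with period 7.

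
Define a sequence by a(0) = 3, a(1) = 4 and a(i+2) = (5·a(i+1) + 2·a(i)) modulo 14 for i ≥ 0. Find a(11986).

10

We have a(0) = 3,  a(1) = 4,  a(2) = 12,  a(3) = 12,  a(4) = 0,  a(5) = 10,  a(6) = 8,  a(7) = 4,  a(8) = 8,  a(9) = 6,  a(10) = 4,  a(11) = 4,  a(12) = 0,  a(13) = 8,  a(14) = 12,  a(15) = 6,  a(16) = 12,  a(17) = 2,  a(18) = 6,  a(19) = 6,  a(20) = 0,  a(21) = 12,  a(22) = 4,  a(23) = 2,  a(24) = 4,  a(25) = 10,  a(26) = 2,  a(27) = 2,  a(28) = 0,  a(29) = 4,  a(30) = 6,  a(31) = 10,  a(32) = 6,  a(33) = 8,  a(34) = 10,  a(35) = 10,  a(36) = 0,  a(37) = 6,  a(38) = 2,  a(39) = 8,  a(40) = 2,  a(41) = 12,  a(42) = 8,  a(43) = 8,  a(44) = 0,  a(45) = 2,  a(46) = 10,  a(47) = 12,  a(48) = 10,  a(49) = 4,  a(50) = 12.
Since (a(49), a(50)) = (a(1), a(2)) = (4, 12) (two consecutive terms determine the rest), the sequence is eventually periodic: after a pre-period of length 1 it cycles with period 48.
For i ≥ 1, a(i) depends only on (i - 1) mod 48. (11986 - 1) mod 48 = 33, so a(11986) = a(34) = 10.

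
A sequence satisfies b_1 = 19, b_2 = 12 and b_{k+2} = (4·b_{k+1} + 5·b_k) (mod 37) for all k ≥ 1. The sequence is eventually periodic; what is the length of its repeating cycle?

b_1 = 19,  b_2 = 12,  b_3 = 32,  b_4 = 3,  b_5 = 24,  b_6 = 0,  b_7 = 9,  b_8 = 36,  b_9 = 4,  b_{10} = 11,  b_{11} = 27,  b_{12} = 15,  b_{13} = 10,  b_{14} = 4,  b_{15} = 29,  b_{16} = 25,  b_{17} = 23,  b_{18} = 32,  b_{19} = 21,  b_{20} = 22,  b_{21} = 8,  b_{22} = 31,  b_{23} = 16,  b_{24} = 34,  b_{25} = 31,  b_{26} = 35,  b_{27} = 36,  b_{28} = 23,  b_{29} = 13,  b_{30} = 19,  b_{31} = 30,  b_{32} = 30,  b_{33} = 11,  b_{34} = 9,  b_{35} = 17,  b_{36} = 2,  b_{37} = 19,  b_{38} = 12.
The sequence repeats with period 36.

36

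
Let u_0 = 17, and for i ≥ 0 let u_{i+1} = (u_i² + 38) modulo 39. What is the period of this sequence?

6

u_0 = 17,  u_1 = 15,  u_2 = 29,  u_3 = 21,  u_4 = 11,  u_5 = 3,  u_6 = 8,  u_7 = 24,  u_8 = 29.
Since u_8 = u_2 = 29, the sequence is eventually periodic: after a pre-period of length 2 it cycles with period 6.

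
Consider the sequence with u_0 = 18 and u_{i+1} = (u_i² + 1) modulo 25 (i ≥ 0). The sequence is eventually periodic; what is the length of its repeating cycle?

Computing terms: u_0 = 18; u_1 = 0; u_2 = 1; u_3 = 2; u_4 = 5; u_5 = 1.
Since u_5 = u_2 = 1, the sequence is eventually periodic: after a pre-period of length 2 it cycles with period 3.

3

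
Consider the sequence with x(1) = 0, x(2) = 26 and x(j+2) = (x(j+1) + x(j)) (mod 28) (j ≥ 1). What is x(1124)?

Computing terms: x(1) = 0; x(2) = 26; x(3) = 26; x(4) = 24; x(5) = 22; x(6) = 18; x(7) = 12; x(8) = 2; x(9) = 14; x(10) = 16; x(11) = 2; x(12) = 18; x(13) = 20; x(14) = 10; x(15) = 2; x(16) = 12; x(17) = 14; x(18) = 26; x(19) = 12; x(20) = 10; x(21) = 22; x(22) = 4; x(23) = 26; x(24) = 2; x(25) = 0; x(26) = 2; x(27) = 2; x(28) = 4; x(29) = 6; x(30) = 10; x(31) = 16; x(32) = 26; x(33) = 14; x(34) = 12; x(35) = 26; x(36) = 10; x(37) = 8; x(38) = 18; x(39) = 26; x(40) = 16; x(41) = 14; x(42) = 2; x(43) = 16; x(44) = 18; x(45) = 6; x(46) = 24; x(47) = 2; x(48) = 26; x(49) = 0; x(50) = 26.
The sequence repeats with period 48.
(1124 - 1) mod 48 = 19, so x(1124) = x(20) = 10.

10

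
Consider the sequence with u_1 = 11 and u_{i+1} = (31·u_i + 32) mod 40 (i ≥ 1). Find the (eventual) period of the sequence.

Listing terms: u_1 = 11, u_2 = 13, u_3 = 35, u_4 = 37, u_5 = 19, u_6 = 21, u_7 = 3, u_8 = 5, u_9 = 27, u_{10} = 29, u_{11} = 11.
Since u_{11} = u_1 = 11, the sequence is periodic with period 10.

10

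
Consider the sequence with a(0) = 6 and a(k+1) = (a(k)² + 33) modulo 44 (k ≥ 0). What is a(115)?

We have a(0) = 6; a(1) = 25; a(2) = 42; a(3) = 37; a(4) = 38; a(5) = 25.
Since a(5) = a(1) = 25, the sequence is eventually periodic: after a pre-period of length 1 it cycles with period 4.
For k ≥ 1, a(k) depends only on (k - 1) mod 4. (115 - 1) mod 4 = 2, so a(115) = a(3) = 37.

37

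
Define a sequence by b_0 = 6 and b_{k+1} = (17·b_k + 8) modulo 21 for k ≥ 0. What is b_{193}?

Listing terms: b_0 = 6,  b_1 = 5,  b_2 = 9,  b_3 = 14,  b_4 = 15,  b_5 = 11,  b_6 = 6.
The sequence repeats with period 6.
(193 - 0) mod 6 = 1, so b_{193} = b_1 = 5.

5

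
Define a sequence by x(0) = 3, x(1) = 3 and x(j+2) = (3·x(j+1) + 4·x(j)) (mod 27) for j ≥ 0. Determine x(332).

21

Computing terms: x(0) = 3; x(1) = 3; x(2) = 21; x(3) = 21; x(4) = 12; x(5) = 12; x(6) = 3; x(7) = 3.
The sequence repeats with period 6.
So x(332) = x(0 + ((332-0) mod 6)) = x(2) = 21.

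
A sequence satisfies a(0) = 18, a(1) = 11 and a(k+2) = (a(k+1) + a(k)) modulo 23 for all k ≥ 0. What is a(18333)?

a(0) = 18,  a(1) = 11,  a(2) = 6,  a(3) = 17,  a(4) = 0,  a(5) = 17,  a(6) = 17,  a(7) = 11,  a(8) = 5,  a(9) = 16,  a(10) = 21,  a(11) = 14,  a(12) = 12,  a(13) = 3,  a(14) = 15,  a(15) = 18,  a(16) = 10,  a(17) = 5,  a(18) = 15,  a(19) = 20,  a(20) = 12,  a(21) = 9,  a(22) = 21,  a(23) = 7,  a(24) = 5,  a(25) = 12,  a(26) = 17,  a(27) = 6,  a(28) = 0,  a(29) = 6,  a(30) = 6,  a(31) = 12,  a(32) = 18,  a(33) = 7,  a(34) = 2,  a(35) = 9,  a(36) = 11,  a(37) = 20,  a(38) = 8,  a(39) = 5,  a(40) = 13,  a(41) = 18,  a(42) = 8,  a(43) = 3,  a(44) = 11,  a(45) = 14,  a(46) = 2,  a(47) = 16,  a(48) = 18,  a(49) = 11.
The sequence repeats with period 48.
(18333 - 0) mod 48 = 45, so a(18333) = a(45) = 14.

14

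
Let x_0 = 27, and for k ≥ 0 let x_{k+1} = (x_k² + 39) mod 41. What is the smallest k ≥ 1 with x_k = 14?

3

Listing terms: x_0 = 27, x_1 = 30, x_2 = 37, x_3 = 14, x_4 = 30.
Since x_4 = x_1 = 30, the sequence is eventually periodic: after a pre-period of length 1 it cycles with period 3.
The value 14 first appears (with k ≥ 1) at x_3.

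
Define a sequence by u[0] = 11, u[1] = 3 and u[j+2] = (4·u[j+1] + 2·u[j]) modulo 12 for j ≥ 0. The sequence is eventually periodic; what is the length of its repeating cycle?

6

Computing terms: u[0] = 11,  u[1] = 3,  u[2] = 10,  u[3] = 10,  u[4] = 0,  u[5] = 8,  u[6] = 8,  u[7] = 0,  u[8] = 4,  u[9] = 4,  u[10] = 0,  u[11] = 8.
Since (u[10], u[11]) = (u[4], u[5]) = (0, 8) (two consecutive terms determine the rest), the sequence is eventually periodic: after a pre-period of length 4 it cycles with period 6.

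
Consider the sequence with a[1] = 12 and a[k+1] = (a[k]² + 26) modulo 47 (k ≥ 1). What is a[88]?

Listing terms: a[1] = 12, a[2] = 29, a[3] = 21, a[4] = 44, a[5] = 35, a[6] = 29.
Since a[6] = a[2] = 29, the sequence is eventually periodic: after a pre-period of length 1 it cycles with period 4.
For k ≥ 2, a[k] depends only on (k - 2) mod 4. (88 - 2) mod 4 = 2, so a[88] = a[4] = 44.

44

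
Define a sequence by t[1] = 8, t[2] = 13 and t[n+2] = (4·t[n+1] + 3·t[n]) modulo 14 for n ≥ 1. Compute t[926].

We have t[1] = 8; t[2] = 13; t[3] = 6; t[4] = 7; t[5] = 4; t[6] = 9; t[7] = 6; t[8] = 9; t[9] = 12; t[10] = 5; t[11] = 0; t[12] = 1; t[13] = 4; t[14] = 5; t[15] = 4; t[16] = 3; t[17] = 10; t[18] = 7; t[19] = 2; t[20] = 1; t[21] = 10; t[22] = 1; t[23] = 6; t[24] = 13; t[25] = 0; t[26] = 11; t[27] = 2; t[28] = 13; t[29] = 2; t[30] = 5; t[31] = 12; t[32] = 7; t[33] = 8; t[34] = 11; t[35] = 12; t[36] = 11; t[37] = 10; t[38] = 3; t[39] = 0; t[40] = 9; t[41] = 8; t[42] = 3; t[43] = 8; t[44] = 13.
Since (t[43], t[44]) = (t[1], t[2]) = (8, 13) (two consecutive terms determine the rest), the sequence is periodic with period 42.
(926 - 1) mod 42 = 1, so t[926] = t[2] = 13.

13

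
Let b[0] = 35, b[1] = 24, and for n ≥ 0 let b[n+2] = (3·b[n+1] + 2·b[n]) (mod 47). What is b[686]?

37

We have b[0] = 35, b[1] = 24, b[2] = 1, b[3] = 4, b[4] = 14, b[5] = 3, b[6] = 37, b[7] = 23, b[8] = 2, b[9] = 5, b[10] = 19, b[11] = 20, b[12] = 4, b[13] = 5, b[14] = 23, b[15] = 32, b[16] = 1, b[17] = 20, b[18] = 15, b[19] = 38, b[20] = 3, b[21] = 38, b[22] = 26, b[23] = 13, b[24] = 44, b[25] = 17, b[26] = 45, b[27] = 28, b[28] = 33, b[29] = 14, b[30] = 14, b[31] = 23, b[32] = 3, b[33] = 8, b[34] = 30, b[35] = 12, b[36] = 2, b[37] = 30, b[38] = 0, b[39] = 13, b[40] = 39, b[41] = 2, b[42] = 37, b[43] = 21, b[44] = 43, b[45] = 30, b[46] = 35, b[47] = 24.
The sequence repeats with period 46.
(686 - 0) mod 46 = 42, so b[686] = b[42] = 37.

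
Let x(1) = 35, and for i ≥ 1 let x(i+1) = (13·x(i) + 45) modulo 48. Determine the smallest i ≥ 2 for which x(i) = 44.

x(1) = 35; x(2) = 20; x(3) = 17; x(4) = 26; x(5) = 47; x(6) = 32; x(7) = 29; x(8) = 38; x(9) = 11; x(10) = 44; x(11) = 41; x(12) = 2; x(13) = 23; x(14) = 8; x(15) = 5; x(16) = 14; x(17) = 35.
The sequence repeats with period 16.
The value 44 first appears (with i ≥ 2) at x(10).

10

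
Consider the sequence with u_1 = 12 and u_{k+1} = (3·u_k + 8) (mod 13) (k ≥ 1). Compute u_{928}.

Computing terms: u_1 = 12, u_2 = 5, u_3 = 10, u_4 = 12.
The sequence repeats with period 3.
(928 - 1) mod 3 = 0, so u_{928} = u_1 = 12.

12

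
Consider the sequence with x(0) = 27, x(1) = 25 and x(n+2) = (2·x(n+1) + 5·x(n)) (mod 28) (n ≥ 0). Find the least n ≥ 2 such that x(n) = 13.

10

x(0) = 27, x(1) = 25, x(2) = 17, x(3) = 19, x(4) = 11, x(5) = 5, x(6) = 9, x(7) = 15, x(8) = 19, x(9) = 1, x(10) = 13, x(11) = 3, x(12) = 15, x(13) = 17, x(14) = 25, x(15) = 23, x(16) = 3, x(17) = 9, x(18) = 5, x(19) = 27, x(20) = 23, x(21) = 13, x(22) = 1, x(23) = 11, x(24) = 27, x(25) = 25.
Since (x(24), x(25)) = (x(0), x(1)) = (27, 25) (two consecutive terms determine the rest), the sequence is periodic with period 24.
The value 13 first appears (with n ≥ 2) at x(10).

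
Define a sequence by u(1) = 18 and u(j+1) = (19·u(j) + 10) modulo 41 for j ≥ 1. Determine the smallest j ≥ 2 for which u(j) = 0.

Computing terms: u(1) = 18; u(2) = 24; u(3) = 15; u(4) = 8; u(5) = 39; u(6) = 13; u(7) = 11; u(8) = 14; u(9) = 30; u(10) = 6; u(11) = 1; u(12) = 29; u(13) = 28; u(14) = 9; u(15) = 17; u(16) = 5; u(17) = 23; u(18) = 37; u(19) = 16; u(20) = 27; u(21) = 31; u(22) = 25; u(23) = 34; u(24) = 0; u(25) = 10; u(26) = 36; u(27) = 38; u(28) = 35; u(29) = 19; u(30) = 2; u(31) = 7; u(32) = 20; u(33) = 21; u(34) = 40; u(35) = 32; u(36) = 3; u(37) = 26; u(38) = 12; u(39) = 33; u(40) = 22; u(41) = 18.
Since u(41) = u(1) = 18, the sequence is periodic with period 40.
The value 0 first appears (with j ≥ 2) at u(24).

24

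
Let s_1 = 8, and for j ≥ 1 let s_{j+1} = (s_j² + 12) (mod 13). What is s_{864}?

3

Computing terms: s_1 = 8,  s_2 = 11,  s_3 = 3,  s_4 = 8.
The sequence repeats with period 3.
(864 - 1) mod 3 = 2, so s_{864} = s_3 = 3.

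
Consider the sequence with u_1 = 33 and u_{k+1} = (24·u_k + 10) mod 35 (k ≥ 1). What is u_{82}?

27

We have u_1 = 33; u_2 = 32; u_3 = 8; u_4 = 27; u_5 = 28; u_6 = 17; u_7 = 33.
The sequence repeats with period 6.
So u_{82} = u_{1 + ((82-1) mod 6)} = u_4 = 27.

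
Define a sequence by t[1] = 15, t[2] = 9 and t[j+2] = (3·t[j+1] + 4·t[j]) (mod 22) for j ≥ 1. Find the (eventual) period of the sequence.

10

Listing terms: t[1] = 15; t[2] = 9; t[3] = 21; t[4] = 11; t[5] = 7; t[6] = 21; t[7] = 3; t[8] = 5; t[9] = 5; t[10] = 13; t[11] = 15; t[12] = 9.
Since (t[11], t[12]) = (t[1], t[2]) = (15, 9) (two consecutive terms determine the rest), the sequence is periodic with period 10.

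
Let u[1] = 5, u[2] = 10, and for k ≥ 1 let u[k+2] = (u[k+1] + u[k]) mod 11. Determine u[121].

Computing terms: u[1] = 5, u[2] = 10, u[3] = 4, u[4] = 3, u[5] = 7, u[6] = 10, u[7] = 6, u[8] = 5, u[9] = 0, u[10] = 5, u[11] = 5, u[12] = 10.
Since (u[11], u[12]) = (u[1], u[2]) = (5, 10) (two consecutive terms determine the rest), the sequence is periodic with period 10.
(121 - 1) mod 10 = 0, so u[121] = u[1] = 5.

5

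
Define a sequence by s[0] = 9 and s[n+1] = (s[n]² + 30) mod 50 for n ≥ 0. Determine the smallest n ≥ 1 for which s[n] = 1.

2

We have s[0] = 9; s[1] = 11; s[2] = 1; s[3] = 31; s[4] = 41; s[5] = 11.
Since s[5] = s[1] = 11, the sequence is eventually periodic: after a pre-period of length 1 it cycles with period 4.
The value 1 first appears (with n ≥ 1) at s[2].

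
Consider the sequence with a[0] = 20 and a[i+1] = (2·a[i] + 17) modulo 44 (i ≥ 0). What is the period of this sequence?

10

Computing terms: a[0] = 20; a[1] = 13; a[2] = 43; a[3] = 15; a[4] = 3; a[5] = 23; a[6] = 19; a[7] = 11; a[8] = 39; a[9] = 7; a[10] = 31; a[11] = 35; a[12] = 43.
Since a[12] = a[2] = 43, the sequence is eventually periodic: after a pre-period of length 2 it cycles with period 10.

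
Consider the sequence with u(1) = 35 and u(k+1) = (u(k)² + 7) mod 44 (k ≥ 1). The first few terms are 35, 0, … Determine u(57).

Computing terms: u(1) = 35; u(2) = 0; u(3) = 7; u(4) = 12; u(5) = 19; u(6) = 16; u(7) = 43; u(8) = 8; u(9) = 27; u(10) = 32; u(11) = 19.
Since u(11) = u(5) = 19, the sequence is eventually periodic: after a pre-period of length 4 it cycles with period 6.
For k ≥ 5, u(k) depends only on (k - 5) mod 6. (57 - 5) mod 6 = 4, so u(57) = u(9) = 27.

27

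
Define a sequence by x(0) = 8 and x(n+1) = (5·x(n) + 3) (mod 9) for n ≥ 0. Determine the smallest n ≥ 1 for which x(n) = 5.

4

Computing terms: x(0) = 8,  x(1) = 7,  x(2) = 2,  x(3) = 4,  x(4) = 5,  x(5) = 1,  x(6) = 8.
The sequence repeats with period 6.
The value 5 first appears (with n ≥ 1) at x(4).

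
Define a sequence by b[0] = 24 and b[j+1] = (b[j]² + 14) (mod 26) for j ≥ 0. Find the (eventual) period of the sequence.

4

Listing terms: b[0] = 24; b[1] = 18; b[2] = 0; b[3] = 14; b[4] = 2; b[5] = 18.
Since b[5] = b[1] = 18, the sequence is eventually periodic: after a pre-period of length 1 it cycles with period 4.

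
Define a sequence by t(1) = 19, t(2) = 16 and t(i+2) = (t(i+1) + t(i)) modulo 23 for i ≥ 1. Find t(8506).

0

t(1) = 19, t(2) = 16, t(3) = 12, t(4) = 5, t(5) = 17, t(6) = 22, t(7) = 16, t(8) = 15, t(9) = 8, t(10) = 0, t(11) = 8, t(12) = 8, t(13) = 16, t(14) = 1, t(15) = 17, t(16) = 18, t(17) = 12, t(18) = 7, t(19) = 19, t(20) = 3, t(21) = 22, t(22) = 2, t(23) = 1, t(24) = 3, t(25) = 4, t(26) = 7, t(27) = 11, t(28) = 18, t(29) = 6, t(30) = 1, t(31) = 7, t(32) = 8, t(33) = 15, t(34) = 0, t(35) = 15, t(36) = 15, t(37) = 7, t(38) = 22, t(39) = 6, t(40) = 5, t(41) = 11, t(42) = 16, t(43) = 4, t(44) = 20, t(45) = 1, t(46) = 21, t(47) = 22, t(48) = 20, t(49) = 19, t(50) = 16.
The sequence repeats with period 48.
(8506 - 1) mod 48 = 9, so t(8506) = t(10) = 0.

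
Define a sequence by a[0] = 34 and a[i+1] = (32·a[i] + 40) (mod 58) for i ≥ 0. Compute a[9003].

50

a[0] = 34, a[1] = 26, a[2] = 2, a[3] = 46, a[4] = 4, a[5] = 52, a[6] = 22, a[7] = 48, a[8] = 10, a[9] = 12, a[10] = 18, a[11] = 36, a[12] = 32, a[13] = 20, a[14] = 42, a[15] = 50, a[16] = 16, a[17] = 30, a[18] = 14, a[19] = 24, a[20] = 54, a[21] = 28, a[22] = 8, a[23] = 6, a[24] = 0, a[25] = 40, a[26] = 44, a[27] = 56, a[28] = 34.
The sequence repeats with period 28.
So a[9003] = a[0 + ((9003-0) mod 28)] = a[15] = 50.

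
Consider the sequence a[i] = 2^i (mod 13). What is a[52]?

3

Computing terms: a[1] = 2,  a[2] = 4,  a[3] = 8,  a[4] = 3,  a[5] = 6,  a[6] = 12,  a[7] = 11,  a[8] = 9,  a[9] = 5,  a[10] = 10,  a[11] = 7,  a[12] = 1,  a[13] = 2.
The sequence repeats with period 12.
So a[52] = a[1 + ((52-1) mod 12)] = a[4] = 3.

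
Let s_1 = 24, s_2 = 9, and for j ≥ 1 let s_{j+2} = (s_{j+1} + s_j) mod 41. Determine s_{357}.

11

Listing terms: s_1 = 24,  s_2 = 9,  s_3 = 33,  s_4 = 1,  s_5 = 34,  s_6 = 35,  s_7 = 28,  s_8 = 22,  s_9 = 9,  s_{10} = 31,  s_{11} = 40,  s_{12} = 30,  s_{13} = 29,  s_{14} = 18,  s_{15} = 6,  s_{16} = 24,  s_{17} = 30,  s_{18} = 13,  s_{19} = 2,  s_{20} = 15,  s_{21} = 17,  s_{22} = 32,  s_{23} = 8,  s_{24} = 40,  s_{25} = 7,  s_{26} = 6,  s_{27} = 13,  s_{28} = 19,  s_{29} = 32,  s_{30} = 10,  s_{31} = 1,  s_{32} = 11,  s_{33} = 12,  s_{34} = 23,  s_{35} = 35,  s_{36} = 17,  s_{37} = 11,  s_{38} = 28,  s_{39} = 39,  s_{40} = 26,  s_{41} = 24,  s_{42} = 9.
The sequence repeats with period 40.
(357 - 1) mod 40 = 36, so s_{357} = s_{37} = 11.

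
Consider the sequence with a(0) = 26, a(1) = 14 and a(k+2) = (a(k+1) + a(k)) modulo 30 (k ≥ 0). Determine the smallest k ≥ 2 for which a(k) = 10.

Computing terms: a(0) = 26; a(1) = 14; a(2) = 10; a(3) = 24; a(4) = 4; a(5) = 28; a(6) = 2; a(7) = 0; a(8) = 2; a(9) = 2; a(10) = 4; a(11) = 6; a(12) = 10; a(13) = 16; a(14) = 26; a(15) = 12; a(16) = 8; a(17) = 20; a(18) = 28; a(19) = 18; a(20) = 16; a(21) = 4; a(22) = 20; a(23) = 24; a(24) = 14; a(25) = 8; a(26) = 22; a(27) = 0; a(28) = 22; a(29) = 22; a(30) = 14; a(31) = 6; a(32) = 20; a(33) = 26; a(34) = 16; a(35) = 12; a(36) = 28; a(37) = 10; a(38) = 8; a(39) = 18; a(40) = 26; a(41) = 14.
Since (a(40), a(41)) = (a(0), a(1)) = (26, 14) (two consecutive terms determine the rest), the sequence is periodic with period 40.
The value 10 first appears (with k ≥ 2) at a(2).

2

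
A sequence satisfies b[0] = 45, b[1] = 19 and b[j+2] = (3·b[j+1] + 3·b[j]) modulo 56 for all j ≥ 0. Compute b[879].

b[0] = 45; b[1] = 19; b[2] = 24; b[3] = 17; b[4] = 11; b[5] = 28; b[6] = 5; b[7] = 43; b[8] = 32; b[9] = 1; b[10] = 43; b[11] = 20; b[12] = 21; b[13] = 11; b[14] = 40; b[15] = 41; b[16] = 19; b[17] = 12; b[18] = 37; b[19] = 35; b[20] = 48; b[21] = 25; b[22] = 51; b[23] = 4; b[24] = 53; b[25] = 3; b[26] = 0; b[27] = 9; b[28] = 27; b[29] = 52; b[30] = 13; b[31] = 27; b[32] = 8; b[33] = 49; b[34] = 3; b[35] = 44; b[36] = 29; b[37] = 51; b[38] = 16; b[39] = 33; b[40] = 35; b[41] = 36; b[42] = 45; b[43] = 19.
Since (b[42], b[43]) = (b[0], b[1]) = (45, 19) (two consecutive terms determine the rest), the sequence is periodic with period 42.
So b[879] = b[0 + ((879-0) mod 42)] = b[39] = 33.

33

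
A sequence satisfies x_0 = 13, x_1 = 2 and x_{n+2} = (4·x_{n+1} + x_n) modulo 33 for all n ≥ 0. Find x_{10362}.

21

Listing terms: x_0 = 13,  x_1 = 2,  x_2 = 21,  x_3 = 20,  x_4 = 2,  x_5 = 28,  x_6 = 15,  x_7 = 22,  x_8 = 4,  x_9 = 5,  x_{10} = 24,  x_{11} = 2,  x_{12} = 32,  x_{13} = 31,  x_{14} = 24,  x_{15} = 28,  x_{16} = 4,  x_{17} = 11,  x_{18} = 15,  x_{19} = 5,  x_{20} = 2,  x_{21} = 13,  x_{22} = 21,  x_{23} = 31,  x_{24} = 13,  x_{25} = 17,  x_{26} = 15,  x_{27} = 11,  x_{28} = 26,  x_{29} = 16,  x_{30} = 24,  x_{31} = 13,  x_{32} = 10,  x_{33} = 20,  x_{34} = 24,  x_{35} = 17,  x_{36} = 26,  x_{37} = 22,  x_{38} = 15,  x_{39} = 16,  x_{40} = 13,  x_{41} = 2.
Since (x_{40}, x_{41}) = (x_0, x_1) = (13, 2) (two consecutive terms determine the rest), the sequence is periodic with period 40.
So x_{10362} = x_{0 + ((10362-0) mod 40)} = x_2 = 21.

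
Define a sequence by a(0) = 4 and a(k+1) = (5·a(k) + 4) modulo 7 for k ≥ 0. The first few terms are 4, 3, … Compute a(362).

5

a(0) = 4, a(1) = 3, a(2) = 5, a(3) = 1, a(4) = 2, a(5) = 0, a(6) = 4.
The sequence repeats with period 6.
(362 - 0) mod 6 = 2, so a(362) = a(2) = 5.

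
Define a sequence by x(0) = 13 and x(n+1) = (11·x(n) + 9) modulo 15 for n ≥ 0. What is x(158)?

Computing terms: x(0) = 13, x(1) = 2, x(2) = 1, x(3) = 5, x(4) = 4, x(5) = 8, x(6) = 7, x(7) = 11, x(8) = 10, x(9) = 14, x(10) = 13.
Since x(10) = x(0) = 13, the sequence is periodic with period 10.
So x(158) = x(0 + ((158-0) mod 10)) = x(8) = 10.

10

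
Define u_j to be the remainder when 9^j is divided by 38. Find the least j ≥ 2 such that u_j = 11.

u_1 = 9, u_2 = 5, u_3 = 7, u_4 = 25, u_5 = 35, u_6 = 11, u_7 = 23, u_8 = 17, u_9 = 1, u_{10} = 9.
Since u_{10} = u_1 = 9, the sequence is periodic with period 9.
The value 11 first appears (with j ≥ 2) at u_6.

6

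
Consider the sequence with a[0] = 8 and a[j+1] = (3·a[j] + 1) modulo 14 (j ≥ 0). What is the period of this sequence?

a[0] = 8, a[1] = 11, a[2] = 6, a[3] = 5, a[4] = 2, a[5] = 7, a[6] = 8.
Since a[6] = a[0] = 8, the sequence is periodic with period 6.

6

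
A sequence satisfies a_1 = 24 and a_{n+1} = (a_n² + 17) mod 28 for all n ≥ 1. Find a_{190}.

17

Listing terms: a_1 = 24,  a_2 = 5,  a_3 = 14,  a_4 = 17,  a_5 = 26,  a_6 = 21,  a_7 = 10,  a_8 = 5.
Since a_8 = a_2 = 5, the sequence is eventually periodic: after a pre-period of length 1 it cycles with period 6.
For n ≥ 2, a_n depends only on (n - 2) mod 6. (190 - 2) mod 6 = 2, so a_{190} = a_4 = 17.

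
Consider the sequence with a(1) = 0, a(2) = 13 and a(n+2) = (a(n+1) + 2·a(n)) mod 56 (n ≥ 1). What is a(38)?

Computing terms: a(1) = 0, a(2) = 13, a(3) = 13, a(4) = 39, a(5) = 9, a(6) = 31, a(7) = 49, a(8) = 55, a(9) = 41, a(10) = 39, a(11) = 9.
Since (a(10), a(11)) = (a(4), a(5)) = (39, 9) (two consecutive terms determine the rest), the sequence is eventually periodic: after a pre-period of length 3 it cycles with period 6.
For n ≥ 4, a(n) depends only on (n - 4) mod 6. (38 - 4) mod 6 = 4, so a(38) = a(8) = 55.

55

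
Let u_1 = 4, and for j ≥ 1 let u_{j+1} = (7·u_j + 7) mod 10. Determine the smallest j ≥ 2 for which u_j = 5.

Listing terms: u_1 = 4,  u_2 = 5,  u_3 = 2,  u_4 = 1,  u_5 = 4.
The sequence repeats with period 4.
The value 5 first appears (with j ≥ 2) at u_2.

2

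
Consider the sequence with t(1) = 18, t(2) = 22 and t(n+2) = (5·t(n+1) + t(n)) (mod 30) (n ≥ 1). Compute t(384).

22

Computing terms: t(1) = 18; t(2) = 22; t(3) = 8; t(4) = 2; t(5) = 18; t(6) = 2; t(7) = 28; t(8) = 22; t(9) = 18; t(10) = 22.
Since (t(9), t(10)) = (t(1), t(2)) = (18, 22) (two consecutive terms determine the rest), the sequence is periodic with period 8.
So t(384) = t(1 + ((384-1) mod 8)) = t(8) = 22.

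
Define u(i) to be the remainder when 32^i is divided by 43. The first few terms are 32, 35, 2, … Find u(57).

Listing terms: u(1) = 32,  u(2) = 35,  u(3) = 2,  u(4) = 21,  u(5) = 27,  u(6) = 4,  u(7) = 42,  u(8) = 11,  u(9) = 8,  u(10) = 41,  u(11) = 22,  u(12) = 16,  u(13) = 39,  u(14) = 1,  u(15) = 32.
Since u(15) = u(1) = 32, the sequence is periodic with period 14.
So u(57) = u(1 + ((57-1) mod 14)) = u(1) = 32.

32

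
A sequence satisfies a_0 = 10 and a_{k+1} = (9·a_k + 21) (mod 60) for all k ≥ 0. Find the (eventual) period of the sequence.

4

We have a_0 = 10; a_1 = 51; a_2 = 0; a_3 = 21; a_4 = 30; a_5 = 51.
Since a_5 = a_1 = 51, the sequence is eventually periodic: after a pre-period of length 1 it cycles with period 4.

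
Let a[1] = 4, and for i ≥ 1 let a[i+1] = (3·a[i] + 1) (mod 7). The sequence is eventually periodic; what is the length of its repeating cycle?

Computing terms: a[1] = 4,  a[2] = 6,  a[3] = 5,  a[4] = 2,  a[5] = 0,  a[6] = 1,  a[7] = 4.
The sequence repeats with period 6.

6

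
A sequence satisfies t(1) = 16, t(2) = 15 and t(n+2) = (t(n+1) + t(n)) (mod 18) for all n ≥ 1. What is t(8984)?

17

t(1) = 16; t(2) = 15; t(3) = 13; t(4) = 10; t(5) = 5; t(6) = 15; t(7) = 2; t(8) = 17; t(9) = 1; t(10) = 0; t(11) = 1; t(12) = 1; t(13) = 2; t(14) = 3; t(15) = 5; t(16) = 8; t(17) = 13; t(18) = 3; t(19) = 16; t(20) = 1; t(21) = 17; t(22) = 0; t(23) = 17; t(24) = 17; t(25) = 16; t(26) = 15.
Since (t(25), t(26)) = (t(1), t(2)) = (16, 15) (two consecutive terms determine the rest), the sequence is periodic with period 24.
(8984 - 1) mod 24 = 7, so t(8984) = t(8) = 17.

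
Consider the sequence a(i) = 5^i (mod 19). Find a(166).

a(1) = 5,  a(2) = 6,  a(3) = 11,  a(4) = 17,  a(5) = 9,  a(6) = 7,  a(7) = 16,  a(8) = 4,  a(9) = 1,  a(10) = 5.
The sequence repeats with period 9.
So a(166) = a(1 + ((166-1) mod 9)) = a(4) = 17.

17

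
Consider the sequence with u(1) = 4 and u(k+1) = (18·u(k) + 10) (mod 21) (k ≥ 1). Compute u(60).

Listing terms: u(1) = 4,  u(2) = 19,  u(3) = 16,  u(4) = 4.
The sequence repeats with period 3.
So u(60) = u(1 + ((60-1) mod 3)) = u(3) = 16.

16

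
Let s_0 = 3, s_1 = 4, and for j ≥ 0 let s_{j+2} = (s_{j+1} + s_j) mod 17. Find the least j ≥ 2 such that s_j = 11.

3

s_0 = 3, s_1 = 4, s_2 = 7, s_3 = 11, s_4 = 1, s_5 = 12, s_6 = 13, s_7 = 8, s_8 = 4, s_9 = 12, s_{10} = 16, s_{11} = 11, s_{12} = 10, s_{13} = 4, s_{14} = 14, s_{15} = 1, s_{16} = 15, s_{17} = 16, s_{18} = 14, s_{19} = 13, s_{20} = 10, s_{21} = 6, s_{22} = 16, s_{23} = 5, s_{24} = 4, s_{25} = 9, s_{26} = 13, s_{27} = 5, s_{28} = 1, s_{29} = 6, s_{30} = 7, s_{31} = 13, s_{32} = 3, s_{33} = 16, s_{34} = 2, s_{35} = 1, s_{36} = 3, s_{37} = 4.
Since (s_{36}, s_{37}) = (s_0, s_1) = (3, 4) (two consecutive terms determine the rest), the sequence is periodic with period 36.
The value 11 first appears (with j ≥ 2) at s_3.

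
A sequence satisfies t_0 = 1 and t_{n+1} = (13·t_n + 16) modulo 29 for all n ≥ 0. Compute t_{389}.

8

Listing terms: t_0 = 1; t_1 = 0; t_2 = 16; t_3 = 21; t_4 = 28; t_5 = 3; t_6 = 26; t_7 = 6; t_8 = 7; t_9 = 20; t_{10} = 15; t_{11} = 8; t_{12} = 4; t_{13} = 10; t_{14} = 1.
The sequence repeats with period 14.
(389 - 0) mod 14 = 11, so t_{389} = t_{11} = 8.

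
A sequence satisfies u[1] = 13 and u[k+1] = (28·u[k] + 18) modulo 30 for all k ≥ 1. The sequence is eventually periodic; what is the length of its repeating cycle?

Listing terms: u[1] = 13; u[2] = 22; u[3] = 4; u[4] = 10; u[5] = 28; u[6] = 22.
Since u[6] = u[2] = 22, the sequence is eventually periodic: after a pre-period of length 1 it cycles with period 4.

4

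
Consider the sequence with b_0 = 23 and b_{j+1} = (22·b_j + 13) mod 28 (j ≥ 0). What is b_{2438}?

Computing terms: b_0 = 23,  b_1 = 15,  b_2 = 7,  b_3 = 27,  b_4 = 19,  b_5 = 11,  b_6 = 3,  b_7 = 23.
The sequence repeats with period 7.
So b_{2438} = b_{0 + ((2438-0) mod 7)} = b_2 = 7.

7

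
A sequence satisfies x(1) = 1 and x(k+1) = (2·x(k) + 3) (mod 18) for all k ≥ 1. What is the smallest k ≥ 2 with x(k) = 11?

We have x(1) = 1,  x(2) = 5,  x(3) = 13,  x(4) = 11,  x(5) = 7,  x(6) = 17,  x(7) = 1.
Since x(7) = x(1) = 1, the sequence is periodic with period 6.
The value 11 first appears (with k ≥ 2) at x(4).

4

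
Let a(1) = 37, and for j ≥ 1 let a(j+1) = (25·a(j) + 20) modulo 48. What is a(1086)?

17

Listing terms: a(1) = 37, a(2) = 33, a(3) = 29, a(4) = 25, a(5) = 21, a(6) = 17, a(7) = 13, a(8) = 9, a(9) = 5, a(10) = 1, a(11) = 45, a(12) = 41, a(13) = 37.
Since a(13) = a(1) = 37, the sequence is periodic with period 12.
(1086 - 1) mod 12 = 5, so a(1086) = a(6) = 17.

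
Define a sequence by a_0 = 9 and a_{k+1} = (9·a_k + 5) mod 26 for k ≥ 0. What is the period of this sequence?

6

We have a_0 = 9; a_1 = 8; a_2 = 25; a_3 = 22; a_4 = 21; a_5 = 12; a_6 = 9.
Since a_6 = a_0 = 9, the sequence is periodic with period 6.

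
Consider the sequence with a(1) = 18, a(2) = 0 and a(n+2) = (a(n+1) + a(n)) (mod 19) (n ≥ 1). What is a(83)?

Computing terms: a(1) = 18, a(2) = 0, a(3) = 18, a(4) = 18, a(5) = 17, a(6) = 16, a(7) = 14, a(8) = 11, a(9) = 6, a(10) = 17, a(11) = 4, a(12) = 2, a(13) = 6, a(14) = 8, a(15) = 14, a(16) = 3, a(17) = 17, a(18) = 1, a(19) = 18, a(20) = 0.
The sequence repeats with period 18.
So a(83) = a(1 + ((83-1) mod 18)) = a(11) = 4.

4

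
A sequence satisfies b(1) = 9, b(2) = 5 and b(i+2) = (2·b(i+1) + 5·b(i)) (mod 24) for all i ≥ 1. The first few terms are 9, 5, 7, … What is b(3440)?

23

Listing terms: b(1) = 9,  b(2) = 5,  b(3) = 7,  b(4) = 15,  b(5) = 17,  b(6) = 13,  b(7) = 15,  b(8) = 23,  b(9) = 1,  b(10) = 21,  b(11) = 23,  b(12) = 7,  b(13) = 9,  b(14) = 5.
The sequence repeats with period 12.
So b(3440) = b(1 + ((3440-1) mod 12)) = b(8) = 23.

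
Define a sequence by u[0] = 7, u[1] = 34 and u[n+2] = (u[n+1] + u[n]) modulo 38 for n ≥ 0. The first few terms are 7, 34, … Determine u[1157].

1

Computing terms: u[0] = 7; u[1] = 34; u[2] = 3; u[3] = 37; u[4] = 2; u[5] = 1; u[6] = 3; u[7] = 4; u[8] = 7; u[9] = 11; u[10] = 18; u[11] = 29; u[12] = 9; u[13] = 0; u[14] = 9; u[15] = 9; u[16] = 18; u[17] = 27; u[18] = 7; u[19] = 34.
The sequence repeats with period 18.
(1157 - 0) mod 18 = 5, so u[1157] = u[5] = 1.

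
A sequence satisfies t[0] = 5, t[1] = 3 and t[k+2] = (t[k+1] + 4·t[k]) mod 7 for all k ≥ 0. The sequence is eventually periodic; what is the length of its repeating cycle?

48

Listing terms: t[0] = 5; t[1] = 3; t[2] = 2; t[3] = 0; t[4] = 1; t[5] = 1; t[6] = 5; t[7] = 2; t[8] = 1; t[9] = 2; t[10] = 6; t[11] = 0; t[12] = 3; t[13] = 3; t[14] = 1; t[15] = 6; t[16] = 3; t[17] = 6; t[18] = 4; t[19] = 0; t[20] = 2; t[21] = 2; t[22] = 3; t[23] = 4; t[24] = 2; t[25] = 4; t[26] = 5; t[27] = 0; t[28] = 6; t[29] = 6; t[30] = 2; t[31] = 5; t[32] = 6; t[33] = 5; t[34] = 1; t[35] = 0; t[36] = 4; t[37] = 4; t[38] = 6; t[39] = 1; t[40] = 4; t[41] = 1; t[42] = 3; t[43] = 0; t[44] = 5; t[45] = 5; t[46] = 4; t[47] = 3; t[48] = 5; t[49] = 3.
The sequence repeats with period 48.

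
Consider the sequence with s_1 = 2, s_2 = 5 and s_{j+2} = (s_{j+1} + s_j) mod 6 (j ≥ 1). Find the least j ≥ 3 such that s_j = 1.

3

s_1 = 2; s_2 = 5; s_3 = 1; s_4 = 0; s_5 = 1; s_6 = 1; s_7 = 2; s_8 = 3; s_9 = 5; s_{10} = 2; s_{11} = 1; s_{12} = 3; s_{13} = 4; s_{14} = 1; s_{15} = 5; s_{16} = 0; s_{17} = 5; s_{18} = 5; s_{19} = 4; s_{20} = 3; s_{21} = 1; s_{22} = 4; s_{23} = 5; s_{24} = 3; s_{25} = 2; s_{26} = 5.
The sequence repeats with period 24.
The value 1 first appears (with j ≥ 3) at s_3.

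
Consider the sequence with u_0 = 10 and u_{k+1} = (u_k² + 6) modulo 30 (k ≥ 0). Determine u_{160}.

We have u_0 = 10,  u_1 = 16,  u_2 = 22,  u_3 = 10.
Since u_3 = u_0 = 10, the sequence is periodic with period 3.
So u_{160} = u_{0 + ((160-0) mod 3)} = u_1 = 16.

16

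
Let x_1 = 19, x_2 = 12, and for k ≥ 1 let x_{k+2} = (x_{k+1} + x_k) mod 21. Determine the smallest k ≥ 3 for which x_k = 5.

We have x_1 = 19,  x_2 = 12,  x_3 = 10,  x_4 = 1,  x_5 = 11,  x_6 = 12,  x_7 = 2,  x_8 = 14,  x_9 = 16,  x_{10} = 9,  x_{11} = 4,  x_{12} = 13,  x_{13} = 17,  x_{14} = 9,  x_{15} = 5,  x_{16} = 14,  x_{17} = 19,  x_{18} = 12.
Since (x_{17}, x_{18}) = (x_1, x_2) = (19, 12) (two consecutive terms determine the rest), the sequence is periodic with period 16.
The value 5 first appears (with k ≥ 3) at x_{15}.

15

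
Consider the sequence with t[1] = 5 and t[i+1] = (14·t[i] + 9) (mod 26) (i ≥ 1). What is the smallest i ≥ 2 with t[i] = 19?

Computing terms: t[1] = 5; t[2] = 1; t[3] = 23; t[4] = 19; t[5] = 15; t[6] = 11; t[7] = 7; t[8] = 3; t[9] = 25; t[10] = 21; t[11] = 17; t[12] = 13; t[13] = 9; t[14] = 5.
The sequence repeats with period 13.
The value 19 first appears (with i ≥ 2) at t[4].

4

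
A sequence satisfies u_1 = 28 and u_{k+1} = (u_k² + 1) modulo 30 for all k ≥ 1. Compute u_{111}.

Computing terms: u_1 = 28; u_2 = 5; u_3 = 26; u_4 = 17; u_5 = 20; u_6 = 11; u_7 = 2; u_8 = 5.
Since u_8 = u_2 = 5, the sequence is eventually periodic: after a pre-period of length 1 it cycles with period 6.
For k ≥ 2, u_k depends only on (k - 2) mod 6. (111 - 2) mod 6 = 1, so u_{111} = u_3 = 26.

26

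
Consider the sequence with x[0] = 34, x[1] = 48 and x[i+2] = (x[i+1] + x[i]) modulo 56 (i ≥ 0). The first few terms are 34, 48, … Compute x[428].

26

We have x[0] = 34,  x[1] = 48,  x[2] = 26,  x[3] = 18,  x[4] = 44,  x[5] = 6,  x[6] = 50,  x[7] = 0,  x[8] = 50,  x[9] = 50,  x[10] = 44,  x[11] = 38,  x[12] = 26,  x[13] = 8,  x[14] = 34,  x[15] = 42,  x[16] = 20,  x[17] = 6,  x[18] = 26,  x[19] = 32,  x[20] = 2,  x[21] = 34,  x[22] = 36,  x[23] = 14,  x[24] = 50,  x[25] = 8,  x[26] = 2,  x[27] = 10,  x[28] = 12,  x[29] = 22,  x[30] = 34,  x[31] = 0,  x[32] = 34,  x[33] = 34,  x[34] = 12,  x[35] = 46,  x[36] = 2,  x[37] = 48,  x[38] = 50,  x[39] = 42,  x[40] = 36,  x[41] = 22,  x[42] = 2,  x[43] = 24,  x[44] = 26,  x[45] = 50,  x[46] = 20,  x[47] = 14,  x[48] = 34,  x[49] = 48.
The sequence repeats with period 48.
(428 - 0) mod 48 = 44, so x[428] = x[44] = 26.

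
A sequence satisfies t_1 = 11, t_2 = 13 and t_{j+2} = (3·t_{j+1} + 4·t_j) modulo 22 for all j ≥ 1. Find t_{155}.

3

t_1 = 11; t_2 = 13; t_3 = 17; t_4 = 15; t_5 = 3; t_6 = 3; t_7 = 21; t_8 = 9; t_9 = 1; t_{10} = 17; t_{11} = 11; t_{12} = 13.
The sequence repeats with period 10.
So t_{155} = t_{1 + ((155-1) mod 10)} = t_5 = 3.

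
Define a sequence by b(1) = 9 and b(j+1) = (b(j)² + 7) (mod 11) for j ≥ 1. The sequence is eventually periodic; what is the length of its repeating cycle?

3

b(1) = 9; b(2) = 0; b(3) = 7; b(4) = 1; b(5) = 8; b(6) = 5; b(7) = 10; b(8) = 8.
Since b(8) = b(5) = 8, the sequence is eventually periodic: after a pre-period of length 4 it cycles with period 3.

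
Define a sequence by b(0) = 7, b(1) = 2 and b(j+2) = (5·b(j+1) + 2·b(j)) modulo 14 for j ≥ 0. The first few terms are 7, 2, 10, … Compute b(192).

0

We have b(0) = 7,  b(1) = 2,  b(2) = 10,  b(3) = 12,  b(4) = 10,  b(5) = 4,  b(6) = 12,  b(7) = 12,  b(8) = 0,  b(9) = 10,  b(10) = 8,  b(11) = 4,  b(12) = 8,  b(13) = 6,  b(14) = 4,  b(15) = 4,  b(16) = 0,  b(17) = 8,  b(18) = 12,  b(19) = 6,  b(20) = 12,  b(21) = 2,  b(22) = 6,  b(23) = 6,  b(24) = 0,  b(25) = 12,  b(26) = 4,  b(27) = 2,  b(28) = 4,  b(29) = 10,  b(30) = 2,  b(31) = 2,  b(32) = 0,  b(33) = 4,  b(34) = 6,  b(35) = 10,  b(36) = 6,  b(37) = 8,  b(38) = 10,  b(39) = 10,  b(40) = 0,  b(41) = 6,  b(42) = 2,  b(43) = 8,  b(44) = 2,  b(45) = 12,  b(46) = 8,  b(47) = 8,  b(48) = 0,  b(49) = 2,  b(50) = 10.
Since (b(49), b(50)) = (b(1), b(2)) = (2, 10) (two consecutive terms determine the rest), the sequence is eventually periodic: after a pre-period of length 1 it cycles with period 48.
For j ≥ 1, b(j) depends only on (j - 1) mod 48. (192 - 1) mod 48 = 47, so b(192) = b(48) = 0.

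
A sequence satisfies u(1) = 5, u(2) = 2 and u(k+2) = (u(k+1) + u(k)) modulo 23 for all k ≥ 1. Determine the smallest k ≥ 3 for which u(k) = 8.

33

Computing terms: u(1) = 5; u(2) = 2; u(3) = 7; u(4) = 9; u(5) = 16; u(6) = 2; u(7) = 18; u(8) = 20; u(9) = 15; u(10) = 12; u(11) = 4; u(12) = 16; u(13) = 20; u(14) = 13; u(15) = 10; u(16) = 0; u(17) = 10; u(18) = 10; u(19) = 20; u(20) = 7; u(21) = 4; u(22) = 11; u(23) = 15; u(24) = 3; u(25) = 18; u(26) = 21; u(27) = 16; u(28) = 14; u(29) = 7; u(30) = 21; u(31) = 5; u(32) = 3; u(33) = 8; u(34) = 11; u(35) = 19; u(36) = 7; u(37) = 3; u(38) = 10; u(39) = 13; u(40) = 0; u(41) = 13; u(42) = 13; u(43) = 3; u(44) = 16; u(45) = 19; u(46) = 12; u(47) = 8; u(48) = 20; u(49) = 5; u(50) = 2.
The sequence repeats with period 48.
The value 8 first appears (with k ≥ 3) at u(33).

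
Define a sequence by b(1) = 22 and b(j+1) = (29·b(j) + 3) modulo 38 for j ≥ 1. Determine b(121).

We have b(1) = 22,  b(2) = 33,  b(3) = 10,  b(4) = 27,  b(5) = 26,  b(6) = 35,  b(7) = 30,  b(8) = 37,  b(9) = 12,  b(10) = 9,  b(11) = 36,  b(12) = 21,  b(13) = 4,  b(14) = 5,  b(15) = 34,  b(16) = 1,  b(17) = 32,  b(18) = 19,  b(19) = 22.
The sequence repeats with period 18.
(121 - 1) mod 18 = 12, so b(121) = b(13) = 4.

4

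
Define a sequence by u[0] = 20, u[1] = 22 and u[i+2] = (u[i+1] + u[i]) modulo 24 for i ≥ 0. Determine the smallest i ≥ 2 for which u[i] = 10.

4

u[0] = 20,  u[1] = 22,  u[2] = 18,  u[3] = 16,  u[4] = 10,  u[5] = 2,  u[6] = 12,  u[7] = 14,  u[8] = 2,  u[9] = 16,  u[10] = 18,  u[11] = 10,  u[12] = 4,  u[13] = 14,  u[14] = 18,  u[15] = 8,  u[16] = 2,  u[17] = 10,  u[18] = 12,  u[19] = 22,  u[20] = 10,  u[21] = 8,  u[22] = 18,  u[23] = 2,  u[24] = 20,  u[25] = 22.
Since (u[24], u[25]) = (u[0], u[1]) = (20, 22) (two consecutive terms determine the rest), the sequence is periodic with period 24.
The value 10 first appears (with i ≥ 2) at u[4].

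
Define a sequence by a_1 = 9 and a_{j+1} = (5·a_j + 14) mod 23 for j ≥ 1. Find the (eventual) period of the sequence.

22

Computing terms: a_1 = 9, a_2 = 13, a_3 = 10, a_4 = 18, a_5 = 12, a_6 = 5, a_7 = 16, a_8 = 2, a_9 = 1, a_{10} = 19, a_{11} = 17, a_{12} = 7, a_{13} = 3, a_{14} = 6, a_{15} = 21, a_{16} = 4, a_{17} = 11, a_{18} = 0, a_{19} = 14, a_{20} = 15, a_{21} = 20, a_{22} = 22, a_{23} = 9.
The sequence repeats with period 22.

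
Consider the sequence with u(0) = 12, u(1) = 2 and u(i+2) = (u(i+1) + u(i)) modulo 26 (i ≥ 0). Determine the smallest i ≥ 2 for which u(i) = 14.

We have u(0) = 12, u(1) = 2, u(2) = 14, u(3) = 16, u(4) = 4, u(5) = 20, u(6) = 24, u(7) = 18, u(8) = 16, u(9) = 8, u(10) = 24, u(11) = 6, u(12) = 4, u(13) = 10, u(14) = 14, u(15) = 24, u(16) = 12, u(17) = 10, u(18) = 22, u(19) = 6, u(20) = 2, u(21) = 8, u(22) = 10, u(23) = 18, u(24) = 2, u(25) = 20, u(26) = 22, u(27) = 16, u(28) = 12, u(29) = 2.
The sequence repeats with period 28.
The value 14 first appears (with i ≥ 2) at u(2).

2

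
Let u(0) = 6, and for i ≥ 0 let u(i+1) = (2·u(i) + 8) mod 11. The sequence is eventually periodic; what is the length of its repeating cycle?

10

u(0) = 6; u(1) = 9; u(2) = 4; u(3) = 5; u(4) = 7; u(5) = 0; u(6) = 8; u(7) = 2; u(8) = 1; u(9) = 10; u(10) = 6.
Since u(10) = u(0) = 6, the sequence is periodic with period 10.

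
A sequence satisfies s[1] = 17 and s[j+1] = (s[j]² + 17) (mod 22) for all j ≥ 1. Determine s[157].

Listing terms: s[1] = 17; s[2] = 20; s[3] = 21; s[4] = 18; s[5] = 11; s[6] = 6; s[7] = 9; s[8] = 10; s[9] = 7; s[10] = 0; s[11] = 17.
Since s[11] = s[1] = 17, the sequence is periodic with period 10.
So s[157] = s[1 + ((157-1) mod 10)] = s[7] = 9.

9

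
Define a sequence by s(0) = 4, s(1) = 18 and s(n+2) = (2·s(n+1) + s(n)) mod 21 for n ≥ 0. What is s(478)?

Computing terms: s(0) = 4, s(1) = 18, s(2) = 19, s(3) = 14, s(4) = 5, s(5) = 3, s(6) = 11, s(7) = 4, s(8) = 19, s(9) = 0, s(10) = 19, s(11) = 17, s(12) = 11, s(13) = 18, s(14) = 5, s(15) = 7, s(16) = 19, s(17) = 3, s(18) = 4, s(19) = 11, s(20) = 5, s(21) = 0, s(22) = 5, s(23) = 10, s(24) = 4, s(25) = 18.
The sequence repeats with period 24.
(478 - 0) mod 24 = 22, so s(478) = s(22) = 5.

5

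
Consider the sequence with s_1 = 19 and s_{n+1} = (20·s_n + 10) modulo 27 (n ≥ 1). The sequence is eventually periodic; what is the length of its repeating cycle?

We have s_1 = 19, s_2 = 12, s_3 = 7, s_4 = 15, s_5 = 13, s_6 = 0, s_7 = 10, s_8 = 21, s_9 = 25, s_{10} = 24, s_{11} = 4, s_{12} = 9, s_{13} = 1, s_{14} = 3, s_{15} = 16, s_{16} = 6, s_{17} = 22, s_{18} = 18, s_{19} = 19.
The sequence repeats with period 18.

18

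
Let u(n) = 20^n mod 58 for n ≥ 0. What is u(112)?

Listing terms: u(0) = 1, u(1) = 20, u(2) = 52, u(3) = 54, u(4) = 36, u(5) = 24, u(6) = 16, u(7) = 30, u(8) = 20.
Since u(8) = u(1) = 20, the sequence is eventually periodic: after a pre-period of length 1 it cycles with period 7.
For n ≥ 1, u(n) depends only on (n - 1) mod 7. (112 - 1) mod 7 = 6, so u(112) = u(7) = 30.

30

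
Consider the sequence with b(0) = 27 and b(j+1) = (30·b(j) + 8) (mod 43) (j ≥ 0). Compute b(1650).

3

Listing terms: b(0) = 27, b(1) = 1, b(2) = 38, b(3) = 30, b(4) = 5, b(5) = 29, b(6) = 18, b(7) = 32, b(8) = 22, b(9) = 23, b(10) = 10, b(11) = 7, b(12) = 3, b(13) = 12, b(14) = 24, b(15) = 40, b(16) = 4, b(17) = 42, b(18) = 21, b(19) = 36, b(20) = 13, b(21) = 11, b(22) = 37, b(23) = 0, b(24) = 8, b(25) = 33, b(26) = 9, b(27) = 20, b(28) = 6, b(29) = 16, b(30) = 15, b(31) = 28, b(32) = 31, b(33) = 35, b(34) = 26, b(35) = 14, b(36) = 41, b(37) = 34, b(38) = 39, b(39) = 17, b(40) = 2, b(41) = 25, b(42) = 27.
The sequence repeats with period 42.
So b(1650) = b(0 + ((1650-0) mod 42)) = b(12) = 3.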